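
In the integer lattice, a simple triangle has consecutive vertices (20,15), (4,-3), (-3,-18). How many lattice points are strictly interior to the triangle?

By the shoelace formula, twice the signed area is |(20·(-3) − 4·15) + (4·(-18) − (-3)·(-3)) + ((-3)·15 − 20·(-18))| = 114, so the area is 57.
The number of boundary lattice points is Σ gcd(|Δx|,|Δy|) = gcd(16,18) + gcd(7,15) + gcd(23,33) = 2+1+1 = 4.
By Pick's theorem A = I + B/2 − 1, so I = 57 − 4/2 + 1 = 56.

56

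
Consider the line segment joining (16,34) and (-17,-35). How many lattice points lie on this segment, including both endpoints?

4

The number of lattice points on a segment between lattice points is gcd(|Δx|,|Δy|) + 1 = gcd(33,69) + 1 = 3 + 1 = 4.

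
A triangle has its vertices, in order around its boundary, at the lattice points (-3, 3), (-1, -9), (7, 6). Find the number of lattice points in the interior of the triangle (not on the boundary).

62

By the shoelace formula, twice the signed area is |[(-3)·(-9) − (-1)·3] + [(-1)·6 − 7·(-9)] + [7·3 − (-3)·6]| = 126, so the area is 63.
Along each edge there are gcd(|Δx|,|Δy|)+1 lattice points, so counting each shared vertex once the boundary has gcd(2,12) + gcd(8,15) + gcd(10,3) = 2+1+1 = 4.
Pick's theorem gives I = A − B/2 + 1 = 63 − 4/2 + 1 = 62.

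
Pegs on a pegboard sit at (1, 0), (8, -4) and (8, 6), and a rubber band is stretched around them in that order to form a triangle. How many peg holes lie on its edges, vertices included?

12

The number of boundary lattice points is Σ gcd(|Δx|,|Δy|) = gcd(7,4) + gcd(0,10) + gcd(7,6) = 1+10+1 = 12.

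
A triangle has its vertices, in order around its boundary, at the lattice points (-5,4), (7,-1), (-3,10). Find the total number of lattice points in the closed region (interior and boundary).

44

The shoelace formula gives twice the area as |[(-5)·(-1) − 7·4] + [7·10 − (-3)·(-1)] + [(-3)·4 − (-5)·10]| = 82, so the area is 41.
Summing gcd(|Δx|,|Δy|) over the edges gives the boundary count: gcd(12,5) + gcd(10,11) + gcd(2,6) = 1+1+2 = 4.
Pick's theorem gives I = A − B/2 + 1 = 41 − 4/2 + 1 = 40, so the closed region contains I + B = 40 + 4 = 44 lattice points.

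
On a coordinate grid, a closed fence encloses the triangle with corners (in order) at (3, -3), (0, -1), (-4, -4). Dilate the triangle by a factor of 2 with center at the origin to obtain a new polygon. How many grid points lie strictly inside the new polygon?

32

By the shoelace formula, twice the signed area is |[3·(-1) − 0·(-3)] + [0·(-4) − (-4)·(-1)] + [(-4)·(-3) − 3·(-4)]| = 17, so the area is 8.5.
The number of boundary lattice points is Σ gcd(|Δx|,|Δy|) = gcd(3,2) + gcd(4,3) + gcd(7,1) = 1+1+1 = 3.
Scaling by 2 multiplies the area by 2² = 4 (so the new area is 34) and multiplies the boundary lattice-point count by 2, giving 6.
By Pick's theorem, the interior count of the dilated polygon is 34 − 6/2 + 1 = 32.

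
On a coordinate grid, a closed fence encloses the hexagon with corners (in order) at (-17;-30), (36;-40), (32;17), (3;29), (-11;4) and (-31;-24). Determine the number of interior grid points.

The shoelace formula gives twice the area as |[(-17)·(-40) − 36·(-30)] + [36·17 − 32·(-40)] + [32·29 − 3·17] + [3·4 − (-11)·29] + [(-11)·(-24) − (-31)·4] + [(-31)·(-30) − (-17)·(-24)]| = 5770, so the area is 2885.
Summing gcd(|Δx|,|Δy|) over the edges gives the boundary count: gcd(53,10) + gcd(4,57) + gcd(29,12) + gcd(14,25) + gcd(20,28) + gcd(14,6) = 1+1+1+1+4+2 = 10.
By Pick's theorem A = I + B/2 − 1, so I = 2885 − 10/2 + 1 = 2881.

2881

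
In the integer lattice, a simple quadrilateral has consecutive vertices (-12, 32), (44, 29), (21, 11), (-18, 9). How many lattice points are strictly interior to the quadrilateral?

980

The shoelace formula gives twice the area as |[(-12)·29 − 44·32] + [44·11 − 21·29] + [21·9 − (-18)·11] + [(-18)·32 − (-12)·9]| = 1962, so the area is 981.
Along each edge there are gcd(|Δx|,|Δy|)+1 lattice points, so counting each shared vertex once the boundary has gcd(56,3) + gcd(23,18) + gcd(39,2) + gcd(6,23) = 1+1+1+1 = 4.
By Pick's theorem A = I + B/2 − 1, so I = 981 − 4/2 + 1 = 980.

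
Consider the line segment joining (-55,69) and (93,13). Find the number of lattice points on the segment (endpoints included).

5

The number of lattice points on a segment between lattice points is gcd(|Δx|,|Δy|) + 1 = gcd(148,56) + 1 = 4 + 1 = 5.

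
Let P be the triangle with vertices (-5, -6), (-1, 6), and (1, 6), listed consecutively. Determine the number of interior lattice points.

The shoelace formula gives twice the area as |((-5)·6 − (-1)·(-6)) + ((-1)·6 − 1·6) + (1·(-6) − (-5)·6)| = 24, so the area is 12.
The number of boundary lattice points is Σ gcd(|Δx|,|Δy|) = gcd(4,12) + gcd(2,0) + gcd(6,12) = 4+2+6 = 12.
By Pick's theorem A = I + B/2 − 1, so I = 12 − 12/2 + 1 = 7.

7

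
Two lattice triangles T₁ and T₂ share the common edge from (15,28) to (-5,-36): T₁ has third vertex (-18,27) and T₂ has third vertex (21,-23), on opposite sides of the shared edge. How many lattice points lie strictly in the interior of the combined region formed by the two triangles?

1740

The union is the simple quadrilateral with vertices (15,28), (-18,27), (-5,-36), (21,-23) in order.
By the shoelace formula, twice the signed area is |[15·27 − (-18)·28] + [(-18)·(-36) − (-5)·27] + [(-5)·(-23) − 21·(-36)] + [21·28 − 15·(-23)]| = 3496, so the area is 1748.
Summing gcd(|Δx|,|Δy|) over the edges gives the boundary count: gcd(33,1) + gcd(13,63) + gcd(26,13) + gcd(6,51) = 1+1+13+3 = 18.
By Pick's theorem I = A − B/2 + 1 = 1748 − 18/2 + 1 = 1740.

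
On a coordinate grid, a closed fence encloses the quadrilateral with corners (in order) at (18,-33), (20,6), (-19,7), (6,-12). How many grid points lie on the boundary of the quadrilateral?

6

Along each edge there are gcd(|Δx|,|Δy|)+1 lattice points, so counting each shared vertex once the boundary has gcd(2,39) + gcd(39,1) + gcd(25,19) + gcd(12,21) = 1+1+1+3 = 6.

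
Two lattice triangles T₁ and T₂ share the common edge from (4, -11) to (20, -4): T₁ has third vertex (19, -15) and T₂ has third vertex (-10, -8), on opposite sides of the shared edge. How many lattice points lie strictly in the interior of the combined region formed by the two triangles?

The union is the simple quadrilateral with vertices (4, -11), (19, -15), (20, -4), (-10, -8) in order.
By the shoelace formula, twice the signed area is |[4·(-15) − 19·(-11)] + [19·(-4) − 20·(-15)] + [20·(-8) − (-10)·(-4)] + [(-10)·(-11) − 4·(-8)]| = 315, so the area is 157.5.
The number of boundary lattice points is Σ gcd(|Δx|,|Δy|) = gcd(15,4) + gcd(1,11) + gcd(30,4) + gcd(14,3) = 1+1+2+1 = 5.
By Pick's theorem I = A − B/2 + 1 = 157.5 − 5/2 + 1 = 156.

156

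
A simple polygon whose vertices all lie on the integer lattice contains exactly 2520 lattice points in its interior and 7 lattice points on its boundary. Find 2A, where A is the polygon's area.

By Pick's theorem, A = I + B/2 − 1 = 2520 + 7/2 − 1 = 5045/2.
Hence 2A = 5045.

5045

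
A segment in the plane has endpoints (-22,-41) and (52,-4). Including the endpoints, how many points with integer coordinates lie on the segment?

38

The number of lattice points on a segment between lattice points is gcd(|Δx|,|Δy|) + 1 = gcd(74,37) + 1 = 37 + 1 = 38.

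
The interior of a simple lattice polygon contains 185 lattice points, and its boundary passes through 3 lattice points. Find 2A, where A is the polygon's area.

Pick's theorem states A = I + B/2 − 1, so A = 185 + 3/2 − 1 = 371/2.
Hence 2A = 371.

371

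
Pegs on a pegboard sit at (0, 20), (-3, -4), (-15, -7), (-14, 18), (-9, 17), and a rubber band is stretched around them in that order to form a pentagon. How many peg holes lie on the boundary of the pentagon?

11

Along each edge there are gcd(|Δx|,|Δy|)+1 lattice points, so counting each shared vertex once the boundary has gcd(3,24) + gcd(12,3) + gcd(1,25) + gcd(5,1) + gcd(9,3) = 3+3+1+1+3 = 11.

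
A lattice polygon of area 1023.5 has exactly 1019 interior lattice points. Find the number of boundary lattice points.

11

Pick's theorem gives A = I + B/2 − 1, so B = 2(A − I + 1) = 2(1023.5 − 1019 + 1) = 11.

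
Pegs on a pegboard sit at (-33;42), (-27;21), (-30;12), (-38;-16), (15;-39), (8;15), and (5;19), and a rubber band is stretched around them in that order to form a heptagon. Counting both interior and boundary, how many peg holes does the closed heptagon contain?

2436

The shoelace formula gives twice the area as |((-33)·21 − (-27)·42) + ((-27)·12 − (-30)·21) + ((-30)·(-16) − (-38)·12) + ((-38)·(-39) − 15·(-16)) + (15·15 − 8·(-39)) + (8·19 − 5·15) + (5·42 − (-33)·19)| = 4856, so the area is 2428.
Summing gcd(|Δx|,|Δy|) over the edges gives the boundary count: gcd(6,21) + gcd(3,9) + gcd(8,28) + gcd(53,23) + gcd(7,54) + gcd(3,4) + gcd(38,23) = 3+3+4+1+1+1+1 = 14.
Pick's theorem gives I = A − B/2 + 1 = 2428 − 14/2 + 1 = 2422, so the closed region contains I + B = 2422 + 14 = 2436 lattice points.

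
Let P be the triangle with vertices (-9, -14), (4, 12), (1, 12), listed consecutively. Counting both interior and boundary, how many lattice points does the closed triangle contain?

49

The shoelace formula gives twice the area as |[(-9)·12 − 4·(-14)] + [4·12 − 1·12] + [1·(-14) − (-9)·12]| = 78, so the area is 39.
Along each edge there are gcd(|Δx|,|Δy|)+1 lattice points, so counting each shared vertex once the boundary has gcd(13,26) + gcd(3,0) + gcd(10,26) = 13+3+2 = 18.
Pick's theorem gives I = A − B/2 + 1 = 39 − 18/2 + 1 = 31, so the closed region contains I + B = 31 + 18 = 49 lattice points.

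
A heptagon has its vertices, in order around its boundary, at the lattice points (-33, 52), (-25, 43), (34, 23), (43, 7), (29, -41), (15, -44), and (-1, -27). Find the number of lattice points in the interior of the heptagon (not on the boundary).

Using the shoelace formula, 2A = |[(-33)·43 − (-25)·52] + [(-25)·23 − 34·43] + [34·7 − 43·23] + [43·(-41) − 29·7] + [29·(-44) − 15·(-41)] + [15·(-27) − (-1)·(-44)] + [(-1)·52 − (-33)·(-27)]| = 6926, so the area is 3463.
Along each edge there are gcd(|Δx|,|Δy|)+1 lattice points, so counting each shared vertex once the boundary has gcd(8,9) + gcd(59,20) + gcd(9,16) + gcd(14,48) + gcd(14,3) + gcd(16,17) + gcd(32,79) = 1+1+1+2+1+1+1 = 8.
Pick's theorem gives I = A − B/2 + 1 = 3463 − 8/2 + 1 = 3460.

3460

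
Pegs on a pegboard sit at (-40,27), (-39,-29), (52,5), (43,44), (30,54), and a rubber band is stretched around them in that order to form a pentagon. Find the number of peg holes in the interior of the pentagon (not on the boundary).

4783

Using the shoelace formula, 2A = |[(-40)·(-29) − (-39)·27] + [(-39)·5 − 52·(-29)] + [52·44 − 43·5] + [43·54 − 30·44] + [30·27 − (-40)·54]| = 9571, so the area is 4785.5.
The number of boundary lattice points is Σ gcd(|Δx|,|Δy|) = gcd(1,56) + gcd(91,34) + gcd(9,39) + gcd(13,10) + gcd(70,27) = 1+1+3+1+1 = 7.
By Pick's theorem A = I + B/2 − 1, so I = 4785.5 − 7/2 + 1 = 4783.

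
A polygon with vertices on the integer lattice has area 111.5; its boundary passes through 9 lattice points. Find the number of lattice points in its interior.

From Pick's theorem, I = A − B/2 + 1 = 111.5 − 9/2 + 1 = 108.

108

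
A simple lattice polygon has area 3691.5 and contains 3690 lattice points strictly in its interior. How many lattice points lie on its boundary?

Pick's theorem gives A = I + B/2 − 1, so B = 2(A − I + 1) = 2(3691.5 − 3690 + 1) = 5.

5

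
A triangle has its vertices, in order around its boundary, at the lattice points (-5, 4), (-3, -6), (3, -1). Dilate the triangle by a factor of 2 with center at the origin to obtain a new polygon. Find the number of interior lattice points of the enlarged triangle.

137

Using the shoelace formula, 2A = |((-5)·(-6) − (-3)·4) + ((-3)·(-1) − 3·(-6)) + (3·4 − (-5)·(-1))| = 70, so the area is 35.
Along each edge there are gcd(|Δx|,|Δy|)+1 lattice points, so counting each shared vertex once the boundary has gcd(2,10) + gcd(6,5) + gcd(8,5) = 2+1+1 = 4.
Scaling by 2 multiplies the area by 2² = 4 (so the new area is 140) and multiplies the boundary lattice-point count by 2, giving 8.
By Pick's theorem, the interior count of the dilated polygon is 140 − 8/2 + 1 = 137.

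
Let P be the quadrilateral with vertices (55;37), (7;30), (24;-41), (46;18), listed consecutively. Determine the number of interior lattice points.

The shoelace formula gives twice the area as |[55·30 − 7·37] + [7·(-41) − 24·30] + [24·18 − 46·(-41)] + [46·37 − 55·18]| = 3414, so the area is 1707.
Summing gcd(|Δx|,|Δy|) over the edges gives the boundary count: gcd(48,7) + gcd(17,71) + gcd(22,59) + gcd(9,19) = 1+1+1+1 = 4.
By Pick's theorem A = I + B/2 − 1, so I = 1707 − 4/2 + 1 = 1706.

1706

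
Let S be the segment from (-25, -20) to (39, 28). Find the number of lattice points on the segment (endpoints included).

17

The number of lattice points on a segment between lattice points is gcd(|Δx|,|Δy|) + 1 = gcd(64,48) + 1 = 16 + 1 = 17.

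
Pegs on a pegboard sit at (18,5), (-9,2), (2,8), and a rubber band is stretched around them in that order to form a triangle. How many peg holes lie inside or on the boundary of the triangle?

By the shoelace formula, twice the signed area is |[18·2 − (-9)·5] + [(-9)·8 − 2·2] + [2·5 − 18·8]| = 129, so the area is 129/2.
Along each edge there are gcd(|Δx|,|Δy|)+1 lattice points, so counting each shared vertex once the boundary has gcd(27,3) + gcd(11,6) + gcd(16,3) = 3+1+1 = 5.
Pick's theorem gives I = A − B/2 + 1 = 129/2 − 5/2 + 1 = 63, so the closed region contains I + B = 63 + 5 = 68 lattice points.

68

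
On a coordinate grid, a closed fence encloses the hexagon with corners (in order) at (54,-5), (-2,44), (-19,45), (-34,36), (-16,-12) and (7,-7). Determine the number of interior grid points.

The shoelace formula gives twice the area as |[54·44 − (-2)·(-5)] + [(-2)·45 − (-19)·44] + [(-19)·36 − (-34)·45] + [(-34)·(-12) − (-16)·36] + [(-16)·(-7) − 7·(-12)] + [7·(-5) − 54·(-7)]| = 5481, so the area is 2740.5.
Along each edge there are gcd(|Δx|,|Δy|)+1 lattice points, so counting each shared vertex once the boundary has gcd(56,49) + gcd(17,1) + gcd(15,9) + gcd(18,48) + gcd(23,5) + gcd(47,2) = 7+1+3+6+1+1 = 19.
By Pick's theorem A = I + B/2 − 1, so I = 2740.5 − 19/2 + 1 = 2732.

2732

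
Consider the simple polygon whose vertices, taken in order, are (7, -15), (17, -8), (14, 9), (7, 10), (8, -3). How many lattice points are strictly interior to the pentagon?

Using the shoelace formula, 2A = |(7·(-8) − 17·(-15)) + (17·9 − 14·(-8)) + (14·10 − 7·9) + (7·(-3) − 8·10) + (8·(-15) − 7·(-3))| = 341, so the area is 170.5.
The number of boundary lattice points is Σ gcd(|Δx|,|Δy|) = gcd(10,7) + gcd(3,17) + gcd(7,1) + gcd(1,13) + gcd(1,12) = 1+1+1+1+1 = 5.
By Pick's theorem A = I + B/2 − 1, so I = 170.5 − 5/2 + 1 = 169.

169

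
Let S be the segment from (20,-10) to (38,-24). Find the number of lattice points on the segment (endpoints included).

3

The number of lattice points on a segment between lattice points is gcd(|Δx|,|Δy|) + 1 = gcd(18,14) + 1 = 2 + 1 = 3.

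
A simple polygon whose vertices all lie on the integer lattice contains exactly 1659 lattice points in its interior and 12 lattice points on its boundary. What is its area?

1664

By Pick's theorem, A = I + B/2 − 1 = 1659 + 12/2 − 1 = 1664.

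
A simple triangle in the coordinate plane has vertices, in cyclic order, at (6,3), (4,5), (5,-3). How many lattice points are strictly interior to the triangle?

6

Using the shoelace formula, 2A = |[6·5 − 4·3] + [4·(-3) − 5·5] + [5·3 − 6·(-3)]| = 14, so the area is 7.
Summing gcd(|Δx|,|Δy|) over the edges gives the boundary count: gcd(2,2) + gcd(1,8) + gcd(1,6) = 2+1+1 = 4.
By Pick's theorem A = I + B/2 − 1, so I = 7 − 4/2 + 1 = 6.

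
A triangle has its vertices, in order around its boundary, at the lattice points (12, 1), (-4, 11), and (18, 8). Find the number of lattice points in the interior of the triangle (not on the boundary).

85

Using the shoelace formula, 2A = |[12·11 − (-4)·1] + [(-4)·8 − 18·11] + [18·1 − 12·8]| = 172, so the area is 86.
Along each edge there are gcd(|Δx|,|Δy|)+1 lattice points, so counting each shared vertex once the boundary has gcd(16,10) + gcd(22,3) + gcd(6,7) = 2+1+1 = 4.
Pick's theorem gives I = A − B/2 + 1 = 86 − 4/2 + 1 = 85.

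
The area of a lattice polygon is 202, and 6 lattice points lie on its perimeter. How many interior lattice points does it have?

Pick's theorem A = I + B/2 − 1 rearranges to I = A − B/2 + 1 = 202 − 6/2 + 1 = 200.

200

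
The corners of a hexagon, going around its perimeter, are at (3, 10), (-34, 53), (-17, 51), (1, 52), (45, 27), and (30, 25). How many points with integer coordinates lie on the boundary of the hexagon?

8

Along each edge there are gcd(|Δx|,|Δy|)+1 lattice points, so counting each shared vertex once the boundary has gcd(37,43) + gcd(17,2) + gcd(18,1) + gcd(44,25) + gcd(15,2) + gcd(27,15) = 1+1+1+1+1+3 = 8.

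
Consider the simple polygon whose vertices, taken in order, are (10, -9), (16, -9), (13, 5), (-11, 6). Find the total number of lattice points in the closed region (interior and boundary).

218

Using the shoelace formula, 2A = |(10·(-9) − 16·(-9)) + (16·5 − 13·(-9)) + (13·6 − (-11)·5) + ((-11)·(-9) − 10·6)| = 423, so the area is 211.5.
The number of boundary lattice points is Σ gcd(|Δx|,|Δy|) = gcd(6,0) + gcd(3,14) + gcd(24,1) + gcd(21,15) = 6+1+1+3 = 11.
Pick's theorem gives I = A − B/2 + 1 = 211.5 − 11/2 + 1 = 207, so the closed region contains I + B = 207 + 11 = 218 lattice points.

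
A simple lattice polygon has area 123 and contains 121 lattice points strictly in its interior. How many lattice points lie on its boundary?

6

Pick's theorem gives A = I + B/2 − 1, so B = 2(A − I + 1) = 2(123 − 121 + 1) = 6.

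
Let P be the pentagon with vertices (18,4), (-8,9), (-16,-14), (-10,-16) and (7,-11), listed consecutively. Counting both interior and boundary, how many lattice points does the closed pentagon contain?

Using the shoelace formula, 2A = |(18·9 − (-8)·4) + ((-8)·(-14) − (-16)·9) + ((-16)·(-16) − (-10)·(-14)) + ((-10)·(-11) − 7·(-16)) + (7·4 − 18·(-11))| = 1014, so the area is 507.
Along each edge there are gcd(|Δx|,|Δy|)+1 lattice points, so counting each shared vertex once the boundary has gcd(26,5) + gcd(8,23) + gcd(6,2) + gcd(17,5) + gcd(11,15) = 1+1+2+1+1 = 6.
Pick's theorem gives I = A − B/2 + 1 = 507 − 6/2 + 1 = 505, so the closed region contains I + B = 505 + 6 = 511 lattice points.

511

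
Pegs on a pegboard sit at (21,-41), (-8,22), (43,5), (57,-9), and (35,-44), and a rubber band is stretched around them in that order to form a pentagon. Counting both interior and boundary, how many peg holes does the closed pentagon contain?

The shoelace formula gives twice the area as |[21·22 − (-8)·(-41)] + [(-8)·5 − 43·22] + [43·(-9) − 57·5] + [57·(-44) − 35·(-9)] + [35·(-41) − 21·(-44)]| = 4228, so the area is 2114.
The number of boundary lattice points is Σ gcd(|Δx|,|Δy|) = gcd(29,63) + gcd(51,17) + gcd(14,14) + gcd(22,35) + gcd(14,3) = 1+17+14+1+1 = 34.
Pick's theorem gives I = A − B/2 + 1 = 2114 − 34/2 + 1 = 2098, so the closed region contains I + B = 2098 + 34 = 2132 lattice points.

2132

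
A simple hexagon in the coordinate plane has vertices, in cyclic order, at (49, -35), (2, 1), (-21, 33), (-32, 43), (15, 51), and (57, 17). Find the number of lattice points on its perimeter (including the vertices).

Summing gcd(|Δx|,|Δy|) over the edges gives the boundary count: gcd(47,36) + gcd(23,32) + gcd(11,10) + gcd(47,8) + gcd(42,34) + gcd(8,52) = 1+1+1+1+2+4 = 10.

10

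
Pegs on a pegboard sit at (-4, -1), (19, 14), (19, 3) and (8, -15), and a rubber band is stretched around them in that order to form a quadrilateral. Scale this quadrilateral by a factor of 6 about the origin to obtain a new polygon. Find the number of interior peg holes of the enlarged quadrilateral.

By the shoelace formula, twice the signed area is |((-4)·14 − 19·(-1)) + (19·3 − 19·14) + (19·(-15) − 8·3) + (8·(-1) − (-4)·(-15))| = 623, so the area is 311.5.
The number of boundary lattice points is Σ gcd(|Δx|,|Δy|) = gcd(23,15) + gcd(0,11) + gcd(11,18) + gcd(12,14) = 1+11+1+2 = 15.
Scaling by 6 multiplies the area by 6² = 36 (so the new area is 11214) and multiplies the boundary lattice-point count by 6, giving 90.
By Pick's theorem, the interior count of the dilated polygon is 11214 − 90/2 + 1 = 11170.

11170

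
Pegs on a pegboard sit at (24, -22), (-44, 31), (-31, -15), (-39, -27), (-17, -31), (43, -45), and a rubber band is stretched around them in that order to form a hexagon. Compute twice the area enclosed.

4631

The shoelace formula gives twice the area as |(24·31 − (-44)·(-22)) + ((-44)·(-15) − (-31)·31) + ((-31)·(-27) − (-39)·(-15)) + ((-39)·(-31) − (-17)·(-27)) + ((-17)·(-45) − 43·(-31)) + (43·(-22) − 24·(-45))| = 4631, so the area is 4631/2.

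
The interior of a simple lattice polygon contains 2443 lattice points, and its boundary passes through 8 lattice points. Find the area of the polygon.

2446

By Pick's theorem, A = I + B/2 − 1 = 2443 + 8/2 − 1 = 2446.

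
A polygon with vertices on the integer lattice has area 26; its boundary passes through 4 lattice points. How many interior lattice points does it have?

Pick's theorem A = I + B/2 − 1 rearranges to I = A − B/2 + 1 = 26 − 4/2 + 1 = 25.

25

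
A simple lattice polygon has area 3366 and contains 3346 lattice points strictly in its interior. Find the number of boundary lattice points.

42

Pick's theorem gives A = I + B/2 − 1, so B = 2(A − I + 1) = 2(3366 − 3346 + 1) = 42.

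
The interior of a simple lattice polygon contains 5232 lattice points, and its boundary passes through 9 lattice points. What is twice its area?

By Pick's theorem, A = I + B/2 − 1 = 5232 + 9/2 − 1 = 10471/2.
Hence 2A = 10471.

10471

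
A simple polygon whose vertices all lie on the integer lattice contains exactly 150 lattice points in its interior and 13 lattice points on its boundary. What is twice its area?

By Pick's theorem, A = I + B/2 − 1 = 150 + 13/2 − 1 = 311/2.
Hence 2A = 311.

311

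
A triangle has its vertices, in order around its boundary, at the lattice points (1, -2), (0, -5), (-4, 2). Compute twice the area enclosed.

Using the shoelace formula, 2A = |[1·(-5) − 0·(-2)] + [0·2 − (-4)·(-5)] + [(-4)·(-2) − 1·2]| = 19, so the area is 19/2.

19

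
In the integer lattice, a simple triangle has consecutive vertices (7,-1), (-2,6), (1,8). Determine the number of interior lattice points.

18

Using the shoelace formula, 2A = |(7·6 − (-2)·(-1)) + ((-2)·8 − 1·6) + (1·(-1) − 7·8)| = 39, so the area is 39/2.
Summing gcd(|Δx|,|Δy|) over the edges gives the boundary count: gcd(9,7) + gcd(3,2) + gcd(6,9) = 1+1+3 = 5.
By Pick's theorem A = I + B/2 − 1, so I = 39/2 − 5/2 + 1 = 18.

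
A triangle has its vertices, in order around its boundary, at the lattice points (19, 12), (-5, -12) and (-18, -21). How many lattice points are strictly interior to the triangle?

36

Using the shoelace formula, 2A = |(19·(-12) − (-5)·12) + ((-5)·(-21) − (-18)·(-12)) + ((-18)·12 − 19·(-21))| = 96, so the area is 48.
Along each edge there are gcd(|Δx|,|Δy|)+1 lattice points, so counting each shared vertex once the boundary has gcd(24,24) + gcd(13,9) + gcd(37,33) = 24+1+1 = 26.
Pick's theorem gives I = A − B/2 + 1 = 48 − 26/2 + 1 = 36.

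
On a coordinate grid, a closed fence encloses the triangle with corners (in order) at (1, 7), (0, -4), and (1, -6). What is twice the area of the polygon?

Using the shoelace formula, 2A = |(1·(-4) − 0·7) + (0·(-6) − 1·(-4)) + (1·7 − 1·(-6))| = 13, so the area is 6.5.

13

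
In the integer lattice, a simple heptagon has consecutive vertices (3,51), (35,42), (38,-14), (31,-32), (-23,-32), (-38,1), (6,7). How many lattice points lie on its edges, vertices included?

The number of boundary lattice points is Σ gcd(|Δx|,|Δy|) = gcd(32,9) + gcd(3,56) + gcd(7,18) + gcd(54,0) + gcd(15,33) + gcd(44,6) + gcd(3,44) = 1+1+1+54+3+2+1 = 63.

63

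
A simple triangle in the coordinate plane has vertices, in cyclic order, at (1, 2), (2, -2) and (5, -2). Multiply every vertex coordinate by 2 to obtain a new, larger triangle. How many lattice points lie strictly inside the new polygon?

17

The shoelace formula gives twice the area as |(1·(-2) − 2·2) + (2·(-2) − 5·(-2)) + (5·2 − 1·(-2))| = 12, so the area is 6.
The number of boundary lattice points is Σ gcd(|Δx|,|Δy|) = gcd(1,4) + gcd(3,0) + gcd(4,4) = 1+3+4 = 8.
Scaling by 2 multiplies the area by 2² = 4 (so the new area is 24) and multiplies the boundary lattice-point count by 2, giving 16.
By Pick's theorem, the interior count of the dilated polygon is 24 − 16/2 + 1 = 17.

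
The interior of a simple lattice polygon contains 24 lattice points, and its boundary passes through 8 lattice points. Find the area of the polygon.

By Pick's theorem, A = I + B/2 − 1 = 24 + 8/2 − 1 = 27.

27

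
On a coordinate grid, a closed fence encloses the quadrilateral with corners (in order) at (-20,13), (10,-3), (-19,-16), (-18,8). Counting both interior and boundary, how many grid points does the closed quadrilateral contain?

Using the shoelace formula, 2A = |((-20)·(-3) − 10·13) + (10·(-16) − (-19)·(-3)) + ((-19)·8 − (-18)·(-16)) + ((-18)·13 − (-20)·8)| = 801, so the area is 801/2.
Along each edge there are gcd(|Δx|,|Δy|)+1 lattice points, so counting each shared vertex once the boundary has gcd(30,16) + gcd(29,13) + gcd(1,24) + gcd(2,5) = 2+1+1+1 = 5.
Pick's theorem gives I = A − B/2 + 1 = 801/2 − 5/2 + 1 = 399, so the closed region contains I + B = 399 + 5 = 404 lattice points.

404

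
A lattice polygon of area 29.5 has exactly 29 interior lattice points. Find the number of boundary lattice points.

3

Pick's theorem gives A = I + B/2 − 1, so B = 2(A − I + 1) = 2(29.5 − 29 + 1) = 3.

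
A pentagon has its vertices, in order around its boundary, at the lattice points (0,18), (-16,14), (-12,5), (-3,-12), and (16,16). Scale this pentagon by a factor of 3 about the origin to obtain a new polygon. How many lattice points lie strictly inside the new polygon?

4339

By the shoelace formula, twice the signed area is |(0·14 − (-16)·18) + ((-16)·5 − (-12)·14) + ((-12)·(-12) − (-3)·5) + ((-3)·16 − 16·(-12)) + (16·18 − 0·16)| = 967, so the area is 967/2.
Along each edge there are gcd(|Δx|,|Δy|)+1 lattice points, so counting each shared vertex once the boundary has gcd(16,4) + gcd(4,9) + gcd(9,17) + gcd(19,28) + gcd(16,2) = 4+1+1+1+2 = 9.
Scaling by 3 multiplies the area by 3² = 9 (so the new area is 4351.5) and multiplies the boundary lattice-point count by 3, giving 27.
By Pick's theorem, the interior count of the dilated polygon is 4351.5 − 27/2 + 1 = 4339.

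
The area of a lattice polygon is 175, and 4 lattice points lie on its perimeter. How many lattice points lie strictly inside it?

From Pick's theorem, I = A − B/2 + 1 = 175 − 4/2 + 1 = 174.

174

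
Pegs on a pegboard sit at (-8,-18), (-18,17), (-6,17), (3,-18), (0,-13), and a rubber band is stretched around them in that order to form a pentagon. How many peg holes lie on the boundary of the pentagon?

Summing gcd(|Δx|,|Δy|) over the edges gives the boundary count: gcd(10,35) + gcd(12,0) + gcd(9,35) + gcd(3,5) + gcd(8,5) = 5+12+1+1+1 = 20.

20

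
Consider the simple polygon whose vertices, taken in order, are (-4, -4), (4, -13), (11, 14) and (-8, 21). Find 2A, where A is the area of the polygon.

Using the shoelace formula, 2A = |[(-4)·(-13) − 4·(-4)] + [4·14 − 11·(-13)] + [11·21 − (-8)·14] + [(-8)·(-4) − (-4)·21]| = 726, so the area is 363.

726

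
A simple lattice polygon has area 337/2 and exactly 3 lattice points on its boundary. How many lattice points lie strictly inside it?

168

From Pick's theorem, I = A − B/2 + 1 = 337/2 − 3/2 + 1 = 168.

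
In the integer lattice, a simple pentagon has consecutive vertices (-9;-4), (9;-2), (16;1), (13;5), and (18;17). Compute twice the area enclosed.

Using the shoelace formula, 2A = |((-9)·(-2) − 9·(-4)) + (9·1 − 16·(-2)) + (16·5 − 13·1) + (13·17 − 18·5) + (18·(-4) − (-9)·17)| = 374, so the area is 187.

374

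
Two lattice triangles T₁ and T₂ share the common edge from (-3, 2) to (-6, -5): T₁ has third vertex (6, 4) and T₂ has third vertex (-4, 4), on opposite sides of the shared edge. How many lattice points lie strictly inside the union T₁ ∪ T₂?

The union is the simple quadrilateral with vertices (-3, 2), (6, 4), (-6, -5), (-4, 4) in order.
Using the shoelace formula, 2A = |((-3)·4 − 6·2) + (6·(-5) − (-6)·4) + ((-6)·4 − (-4)·(-5)) + ((-4)·2 − (-3)·4)| = 70, so the area is 35.
Along each edge there are gcd(|Δx|,|Δy|)+1 lattice points, so counting each shared vertex once the boundary has gcd(9,2) + gcd(12,9) + gcd(2,9) + gcd(1,2) = 1+3+1+1 = 6.
By Pick's theorem I = A − B/2 + 1 = 35 − 6/2 + 1 = 33.

33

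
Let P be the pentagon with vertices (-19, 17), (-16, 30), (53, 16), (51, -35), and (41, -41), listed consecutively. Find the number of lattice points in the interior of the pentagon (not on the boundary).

2774

By the shoelace formula, twice the signed area is |((-19)·30 − (-16)·17) + ((-16)·16 − 53·30) + (53·(-35) − 51·16) + (51·(-41) − 41·(-35)) + (41·17 − (-19)·(-41))| = 5553, so the area is 5553/2.
Along each edge there are gcd(|Δx|,|Δy|)+1 lattice points, so counting each shared vertex once the boundary has gcd(3,13) + gcd(69,14) + gcd(2,51) + gcd(10,6) + gcd(60,58) = 1+1+1+2+2 = 7.
By Pick's theorem A = I + B/2 − 1, so I = 5553/2 − 7/2 + 1 = 2774.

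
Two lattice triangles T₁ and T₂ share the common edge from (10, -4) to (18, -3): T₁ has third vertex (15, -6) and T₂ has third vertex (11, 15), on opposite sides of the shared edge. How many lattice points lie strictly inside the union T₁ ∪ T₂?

84

The union is the simple quadrilateral with vertices (10, -4), (15, -6), (18, -3), (11, 15) in order.
By the shoelace formula, twice the signed area is |(10·(-6) − 15·(-4)) + (15·(-3) − 18·(-6)) + (18·15 − 11·(-3)) + (11·(-4) − 10·15)| = 172, so the area is 86.
Summing gcd(|Δx|,|Δy|) over the edges gives the boundary count: gcd(5,2) + gcd(3,3) + gcd(7,18) + gcd(1,19) = 1+3+1+1 = 6.
By Pick's theorem I = A − B/2 + 1 = 86 − 6/2 + 1 = 84.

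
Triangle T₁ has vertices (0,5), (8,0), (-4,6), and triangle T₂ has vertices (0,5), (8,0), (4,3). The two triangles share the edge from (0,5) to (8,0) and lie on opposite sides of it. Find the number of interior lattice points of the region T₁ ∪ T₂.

The union is the simple quadrilateral with vertices (0,5), (-4,6), (8,0), (4,3) in order.
The shoelace formula gives twice the area as |(0·6 − (-4)·5) + ((-4)·0 − 8·6) + (8·3 − 4·0) + (4·5 − 0·3)| = 16, so the area is 8.
The number of boundary lattice points is Σ gcd(|Δx|,|Δy|) = gcd(4,1) + gcd(12,6) + gcd(4,3) + gcd(4,2) = 1+6+1+2 = 10.
By Pick's theorem I = A − B/2 + 1 = 8 − 10/2 + 1 = 4.

4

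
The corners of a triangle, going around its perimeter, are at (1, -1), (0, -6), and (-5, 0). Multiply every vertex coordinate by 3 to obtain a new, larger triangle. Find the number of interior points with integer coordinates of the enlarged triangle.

136

Using the shoelace formula, 2A = |[1·(-6) − 0·(-1)] + [0·0 − (-5)·(-6)] + [(-5)·(-1) − 1·0]| = 31, so the area is 31/2.
The number of boundary lattice points is Σ gcd(|Δx|,|Δy|) = gcd(1,5) + gcd(5,6) + gcd(6,1) = 1+1+1 = 3.
Scaling by 3 multiplies the area by 3² = 9 (so the new area is 279/2) and multiplies the boundary lattice-point count by 3, giving 9.
By Pick's theorem, the interior count of the dilated polygon is 279/2 − 9/2 + 1 = 136.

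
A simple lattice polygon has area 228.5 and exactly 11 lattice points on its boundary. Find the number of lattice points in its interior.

224

Pick's theorem A = I + B/2 − 1 rearranges to I = A − B/2 + 1 = 228.5 − 11/2 + 1 = 224.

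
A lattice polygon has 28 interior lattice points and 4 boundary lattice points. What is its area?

29

Pick's theorem states A = I + B/2 − 1, so A = 28 + 4/2 − 1 = 29.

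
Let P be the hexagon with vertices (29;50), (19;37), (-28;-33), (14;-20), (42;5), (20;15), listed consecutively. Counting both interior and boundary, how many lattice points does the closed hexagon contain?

1784

The shoelace formula gives twice the area as |[29·37 − 19·50] + [19·(-33) − (-28)·37] + [(-28)·(-20) − 14·(-33)] + [14·5 − 42·(-20)] + [42·15 − 20·5] + [20·50 − 29·15]| = 3559, so the area is 1779.5.
Summing gcd(|Δx|,|Δy|) over the edges gives the boundary count: gcd(10,13) + gcd(47,70) + gcd(42,13) + gcd(28,25) + gcd(22,10) + gcd(9,35) = 1+1+1+1+2+1 = 7.
Pick's theorem gives I = A − B/2 + 1 = 1779.5 − 7/2 + 1 = 1777, so the closed region contains I + B = 1777 + 7 = 1784 lattice points.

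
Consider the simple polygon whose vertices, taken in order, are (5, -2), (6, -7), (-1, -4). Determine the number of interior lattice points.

15

The shoelace formula gives twice the area as |[5·(-7) − 6·(-2)] + [6·(-4) − (-1)·(-7)] + [(-1)·(-2) − 5·(-4)]| = 32, so the area is 16.
Along each edge there are gcd(|Δx|,|Δy|)+1 lattice points, so counting each shared vertex once the boundary has gcd(1,5) + gcd(7,3) + gcd(6,2) = 1+1+2 = 4.
Pick's theorem gives I = A − B/2 + 1 = 16 − 4/2 + 1 = 15.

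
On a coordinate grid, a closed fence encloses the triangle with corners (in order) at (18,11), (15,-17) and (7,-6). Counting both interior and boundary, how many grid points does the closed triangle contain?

The shoelace formula gives twice the area as |(18·(-17) − 15·11) + (15·(-6) − 7·(-17)) + (7·11 − 18·(-6))| = 257, so the area is 257/2.
Summing gcd(|Δx|,|Δy|) over the edges gives the boundary count: gcd(3,28) + gcd(8,11) + gcd(11,17) = 1+1+1 = 3.
Pick's theorem gives I = A − B/2 + 1 = 257/2 − 3/2 + 1 = 128, so the closed region contains I + B = 128 + 3 = 131 lattice points.

131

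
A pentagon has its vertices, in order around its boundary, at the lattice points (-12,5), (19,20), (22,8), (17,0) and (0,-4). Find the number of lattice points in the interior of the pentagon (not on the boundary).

434

The shoelace formula gives twice the area as |((-12)·20 − 19·5) + (19·8 − 22·20) + (22·0 − 17·8) + (17·(-4) − 0·0) + (0·5 − (-12)·(-4))| = 875, so the area is 875/2.
The number of boundary lattice points is Σ gcd(|Δx|,|Δy|) = gcd(31,15) + gcd(3,12) + gcd(5,8) + gcd(17,4) + gcd(12,9) = 1+3+1+1+3 = 9.
Pick's theorem gives I = A − B/2 + 1 = 875/2 − 9/2 + 1 = 434.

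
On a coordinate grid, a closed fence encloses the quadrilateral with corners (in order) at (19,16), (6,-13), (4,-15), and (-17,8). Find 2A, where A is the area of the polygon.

1028

By the shoelace formula, twice the signed area is |(19·(-13) − 6·16) + (6·(-15) − 4·(-13)) + (4·8 − (-17)·(-15)) + ((-17)·16 − 19·8)| = 1028, so the area is 514.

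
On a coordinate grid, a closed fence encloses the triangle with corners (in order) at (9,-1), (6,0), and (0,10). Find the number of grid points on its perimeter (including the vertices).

Along each edge there are gcd(|Δx|,|Δy|)+1 lattice points, so counting each shared vertex once the boundary has gcd(3,1) + gcd(6,10) + gcd(9,11) = 1+2+1 = 4.

4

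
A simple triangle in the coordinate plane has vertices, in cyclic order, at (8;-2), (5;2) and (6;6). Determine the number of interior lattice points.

7

The shoelace formula gives twice the area as |[8·2 − 5·(-2)] + [5·6 − 6·2] + [6·(-2) − 8·6]| = 16, so the area is 8.
Along each edge there are gcd(|Δx|,|Δy|)+1 lattice points, so counting each shared vertex once the boundary has gcd(3,4) + gcd(1,4) + gcd(2,8) = 1+1+2 = 4.
By Pick's theorem A = I + B/2 − 1, so I = 8 − 4/2 + 1 = 7.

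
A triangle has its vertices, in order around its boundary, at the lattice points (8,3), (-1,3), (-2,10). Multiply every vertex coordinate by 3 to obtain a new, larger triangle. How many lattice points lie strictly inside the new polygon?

268

Using the shoelace formula, 2A = |[8·3 − (-1)·3] + [(-1)·10 − (-2)·3] + [(-2)·3 − 8·10]| = 63, so the area is 31.5.
The number of boundary lattice points is Σ gcd(|Δx|,|Δy|) = gcd(9,0) + gcd(1,7) + gcd(10,7) = 9+1+1 = 11.
Scaling by 3 multiplies the area by 3² = 9 (so the new area is 283.5) and multiplies the boundary lattice-point count by 3, giving 33.
By Pick's theorem, the interior count of the dilated polygon is 283.5 − 33/2 + 1 = 268.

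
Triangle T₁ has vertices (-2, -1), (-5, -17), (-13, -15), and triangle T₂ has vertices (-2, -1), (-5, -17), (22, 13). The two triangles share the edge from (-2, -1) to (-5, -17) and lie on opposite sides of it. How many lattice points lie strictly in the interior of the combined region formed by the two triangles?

The union is the simple quadrilateral with vertices (-2, -1), (-13, -15), (-5, -17), (22, 13) in order.
By the shoelace formula, twice the signed area is |[(-2)·(-15) − (-13)·(-1)] + [(-13)·(-17) − (-5)·(-15)] + [(-5)·13 − 22·(-17)] + [22·(-1) − (-2)·13]| = 476, so the area is 238.
Along each edge there are gcd(|Δx|,|Δy|)+1 lattice points, so counting each shared vertex once the boundary has gcd(11,14) + gcd(8,2) + gcd(27,30) + gcd(24,14) = 1+2+3+2 = 8.
By Pick's theorem I = A − B/2 + 1 = 238 − 8/2 + 1 = 235.

235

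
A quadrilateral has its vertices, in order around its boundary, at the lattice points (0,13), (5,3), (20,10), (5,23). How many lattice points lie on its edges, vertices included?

12

Summing gcd(|Δx|,|Δy|) over the edges gives the boundary count: gcd(5,10) + gcd(15,7) + gcd(15,13) + gcd(5,10) = 5+1+1+5 = 12.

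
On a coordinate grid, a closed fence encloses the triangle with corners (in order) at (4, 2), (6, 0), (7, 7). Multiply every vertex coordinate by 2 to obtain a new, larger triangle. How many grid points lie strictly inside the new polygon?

29

Using the shoelace formula, 2A = |[4·0 − 6·2] + [6·7 − 7·0] + [7·2 − 4·7]| = 16, so the area is 8.
Along each edge there are gcd(|Δx|,|Δy|)+1 lattice points, so counting each shared vertex once the boundary has gcd(2,2) + gcd(1,7) + gcd(3,5) = 2+1+1 = 4.
Scaling by 2 multiplies the area by 2² = 4 (so the new area is 32) and multiplies the boundary lattice-point count by 2, giving 8.
By Pick's theorem, the interior count of the dilated polygon is 32 − 8/2 + 1 = 29.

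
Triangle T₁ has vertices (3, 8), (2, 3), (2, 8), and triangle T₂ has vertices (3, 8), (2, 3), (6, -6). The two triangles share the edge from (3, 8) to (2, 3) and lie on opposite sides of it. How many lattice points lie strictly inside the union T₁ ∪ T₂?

14

The union is the simple quadrilateral with vertices (3, 8), (2, 8), (2, 3), (6, -6) in order.
The shoelace formula gives twice the area as |[3·8 − 2·8] + [2·3 − 2·8] + [2·(-6) − 6·3] + [6·8 − 3·(-6)]| = 34, so the area is 17.
Along each edge there are gcd(|Δx|,|Δy|)+1 lattice points, so counting each shared vertex once the boundary has gcd(1,0) + gcd(0,5) + gcd(4,9) + gcd(3,14) = 1+5+1+1 = 8.
By Pick's theorem I = A − B/2 + 1 = 17 − 8/2 + 1 = 14.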